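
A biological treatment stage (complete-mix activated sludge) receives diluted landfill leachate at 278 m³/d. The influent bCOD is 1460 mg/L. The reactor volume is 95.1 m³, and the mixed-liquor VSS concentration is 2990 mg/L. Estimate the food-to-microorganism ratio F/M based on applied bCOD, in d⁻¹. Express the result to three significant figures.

F/M ≈ 1.43 d⁻¹

F/M = applied load / biomass = Q·S₀/(V·X) = 278 × 1460 / (95.10 × 2990) = 1.427 d⁻¹.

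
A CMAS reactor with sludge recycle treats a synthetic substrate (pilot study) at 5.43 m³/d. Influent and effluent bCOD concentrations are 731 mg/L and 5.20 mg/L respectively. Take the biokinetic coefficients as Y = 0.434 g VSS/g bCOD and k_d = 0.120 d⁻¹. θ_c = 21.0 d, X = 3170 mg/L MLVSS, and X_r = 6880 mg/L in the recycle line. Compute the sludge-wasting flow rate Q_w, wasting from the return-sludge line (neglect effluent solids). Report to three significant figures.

Steady-state biomass mass balance: V·X·(1 + k_d·θ_c) = Y·Q·(S₀ − S)·θ_c, so V = 0.434 × 5.43 × (731 − 5.20) × 21.0 / [3170 × (1 + 0.120 × 21.0)] = 3.59×10^4 / 11158 = 3.219 m³.
Wasting from the return line (neglecting effluent solids): Q_w = V·X / (θ_c·X_r) = 3.219 × 3170 / (21.0 × 6880) = 0.07063 m³/d.

Q_w ≈ 0.0706 m³/d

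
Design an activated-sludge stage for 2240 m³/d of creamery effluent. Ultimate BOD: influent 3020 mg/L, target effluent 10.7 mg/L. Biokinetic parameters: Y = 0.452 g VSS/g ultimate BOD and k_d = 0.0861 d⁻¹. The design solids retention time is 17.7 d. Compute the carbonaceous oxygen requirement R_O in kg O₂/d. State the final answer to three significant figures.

Y_obs = Y / (1 + k_d θ_c) = 0.452 / (1 + 0.0861 × 17.7) = 0.452 / 2.524 = 0.1791.
Q·(S₀ − S) = 2240 × (3020 − 10.7) × 10⁻³ = 6741 kg/d removed.
Biomass synthesised: P_X = Y_obs × 6741 = 1207 kg VSS/d.
R_O = Q·ΔS − 1.42 P_X = 6741 − 1714 = 5027 kg O₂/d.

R_O ≈ 5030 kg O₂/d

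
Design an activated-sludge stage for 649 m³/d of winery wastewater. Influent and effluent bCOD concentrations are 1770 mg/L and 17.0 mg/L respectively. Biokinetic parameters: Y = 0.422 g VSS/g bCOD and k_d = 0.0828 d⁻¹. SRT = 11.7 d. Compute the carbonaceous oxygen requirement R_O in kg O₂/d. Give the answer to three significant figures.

R_O ≈ 791 kg O₂/d

Correct the yield for decay: Y_obs = Y/(1 + k_d θ_c) = 0.422 / (1 + 0.0828 × 11.7) = 0.422 / 1.969 = 0.2143.
Substrate removed = Q·(S₀ − S) = 649 m³/d × (1770 − 17.0) g/m³ = 1.14×10^6 g/d = 1138 kg/d.
P_X = Y_obs·Q·(S₀ − S) = 0.2143 × 1138 = 243.9 kg VSS/d.
Carbonaceous O₂ demand = substrate oxidised − cell-mass equivalent = 1138 − 1.42 × 243.9 = 791.4 kg O₂/d.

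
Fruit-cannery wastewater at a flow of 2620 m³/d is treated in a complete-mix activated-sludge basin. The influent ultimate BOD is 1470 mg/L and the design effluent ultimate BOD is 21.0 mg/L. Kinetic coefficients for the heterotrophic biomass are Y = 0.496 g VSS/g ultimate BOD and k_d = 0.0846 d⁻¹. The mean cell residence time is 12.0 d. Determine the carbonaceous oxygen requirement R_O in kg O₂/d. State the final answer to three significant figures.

The observed yield is Y_obs = Y/(1 + k_d·θ_c) = 0.496 / (1 + 0.0846 × 12.0) = 0.496 / 2.015 = 0.2461 g VSS per g ultimate BOD removed.
ΔS = 1470 − 21.0 = 1449 mg/L, so the substrate removal rate is 2620 × 1449/1000 = 3796 kg ultimate BOD/d.
Net sludge production P_X = 0.2461 × 3796 = 934.4 kg VSS/d.
Carbonaceous O₂ demand = substrate oxidised − cell-mass equivalent = 3796 − 1.42 × 934.4 = 2470 kg O₂/d.

R_O ≈ 2470 kg O₂/d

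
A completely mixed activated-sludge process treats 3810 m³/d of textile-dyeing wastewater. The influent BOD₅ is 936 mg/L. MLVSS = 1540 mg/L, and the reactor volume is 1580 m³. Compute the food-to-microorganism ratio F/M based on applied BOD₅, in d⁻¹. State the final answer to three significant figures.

F/M ≈ 1.47 d⁻¹

F/M = Q·S₀ / (V·X) = 3810 × 936 / (1580 × 1540) = 1.466 g BOD₅·(g VSS·d)⁻¹.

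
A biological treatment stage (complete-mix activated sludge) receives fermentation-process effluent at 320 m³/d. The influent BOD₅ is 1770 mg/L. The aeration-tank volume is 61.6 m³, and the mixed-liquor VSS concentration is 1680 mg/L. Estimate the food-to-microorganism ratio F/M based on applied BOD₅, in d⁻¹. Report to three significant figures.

F/M ≈ 5.47 d⁻¹

F/M = applied load / biomass = Q·S₀/(V·X) = 320 × 1770 / (61.60 × 1680) = 5.473 d⁻¹.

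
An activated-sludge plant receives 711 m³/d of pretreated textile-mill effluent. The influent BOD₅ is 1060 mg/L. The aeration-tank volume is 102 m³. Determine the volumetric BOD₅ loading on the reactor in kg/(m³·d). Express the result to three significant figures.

L_v ≈ 7.39 kg BOD₅/(m³·d)

L_v = Q S₀ / V = 711 × 1060 × 10⁻³ / 102.0 = 7.389 kg/(m³·d).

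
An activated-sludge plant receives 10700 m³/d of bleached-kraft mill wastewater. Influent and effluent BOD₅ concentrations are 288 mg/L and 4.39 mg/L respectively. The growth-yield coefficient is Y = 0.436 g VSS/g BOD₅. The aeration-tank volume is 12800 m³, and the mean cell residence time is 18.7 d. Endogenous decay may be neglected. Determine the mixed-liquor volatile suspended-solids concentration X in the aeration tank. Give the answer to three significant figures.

X = Y·Q·ΔS·θ_c / V = 0.436 × 10700 × (288 − 4.39) × 18.7 / 12800 = 1933 mg/L.

X ≈ 1930 mg/L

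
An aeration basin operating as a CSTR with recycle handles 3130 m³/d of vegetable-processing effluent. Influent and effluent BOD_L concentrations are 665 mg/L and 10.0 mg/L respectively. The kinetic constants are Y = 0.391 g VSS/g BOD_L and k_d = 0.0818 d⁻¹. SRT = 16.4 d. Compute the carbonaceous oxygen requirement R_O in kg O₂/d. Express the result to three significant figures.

Observed yield with endogenous decay: Y_obs = Y / (1 + k_d·θ_c) = 0.391 / (1 + 0.0818 × 16.4) = 0.391 / 2.342 = 0.1670 g VSS/g BOD_L.
ΔS = 665 − 10.0 = 655.0 mg/L, so the substrate removal rate is 3130 × 655.0/1000 = 2050 kg BOD_L/d.
P_X = Y_obs·Q·(S₀ − S) = 0.1670 × 2050 = 342.3 kg VSS/d.
Carbonaceous O₂ demand = substrate oxidised − cell-mass equivalent = 2050 − 1.42 × 342.3 = 1564 kg O₂/d.

R_O ≈ 1560 kg O₂/d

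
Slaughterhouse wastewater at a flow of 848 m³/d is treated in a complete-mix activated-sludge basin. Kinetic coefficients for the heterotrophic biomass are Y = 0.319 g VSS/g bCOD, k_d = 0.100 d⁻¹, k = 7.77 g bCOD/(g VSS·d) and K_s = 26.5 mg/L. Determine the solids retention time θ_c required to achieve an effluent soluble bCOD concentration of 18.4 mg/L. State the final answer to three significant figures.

θ_c ≈ 1.09 d

From 1/θ_c = Y·k·S/(K_s + S) − k_d: Y·k·S/(K_s+S) = 0.319 × 7.77 × 18.4 / (26.5 + 18.4) = 1.016 d⁻¹.
1/θ_c = 1.016 − 0.100 = 0.9157 d⁻¹, so θ_c = 1.092 d.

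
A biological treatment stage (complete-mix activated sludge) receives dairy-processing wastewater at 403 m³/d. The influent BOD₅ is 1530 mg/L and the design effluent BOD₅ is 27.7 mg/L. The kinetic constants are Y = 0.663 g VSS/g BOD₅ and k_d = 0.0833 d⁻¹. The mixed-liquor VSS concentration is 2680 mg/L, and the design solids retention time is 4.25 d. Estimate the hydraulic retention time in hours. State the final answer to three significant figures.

From the SRT design equation V = Y Q (S₀−S) θ_c / [X (1 + k_d θ_c)] = 0.663 × 403 × (1530 − 27.7) × 4.25 / [2680 × (1 + 0.0833 × 4.25)] = 1.71×10^6 / 3629 = 470.1 m³.
HRT = V/Q = 470.1 m³ / 403 m³·d⁻¹ = 1.167 d × 24 = 28.00 h.

τ ≈ 28.0 h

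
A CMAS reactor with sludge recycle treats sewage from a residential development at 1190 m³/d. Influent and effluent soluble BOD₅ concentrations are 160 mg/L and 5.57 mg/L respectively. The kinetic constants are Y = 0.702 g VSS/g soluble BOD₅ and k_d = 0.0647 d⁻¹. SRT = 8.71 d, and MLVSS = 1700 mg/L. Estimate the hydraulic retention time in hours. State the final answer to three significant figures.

Rearranging the biomass balance for a CMAS with decay, V = Y·Q·ΔS·θ_c / [X·(1+k_d θ_c)] = 0.702 × 1190 × (160 − 5.57) × 8.71 / [1700 × (1 + 0.0647 × 8.71)] = 1.12×10^6 / 2658 = 422.7 m³.
τ = V/Q = 422.7/1190 = 0.3552 d, or 8.526 h.

τ ≈ 8.53 h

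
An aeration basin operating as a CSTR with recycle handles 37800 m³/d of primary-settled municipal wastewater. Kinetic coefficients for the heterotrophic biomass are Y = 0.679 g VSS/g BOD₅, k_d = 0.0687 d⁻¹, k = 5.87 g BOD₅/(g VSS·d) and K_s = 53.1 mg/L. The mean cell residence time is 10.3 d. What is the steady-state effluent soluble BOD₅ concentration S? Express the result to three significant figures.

S ≈ 2.30 mg/L

From the Monod/SRT balance for a CMAS, S = K_s·(1+k_d θ_c)/[θ_c·(Y k − k_d) − 1] = 53.1 × (1 + 0.0687 × 10.3) / [10.3 × (0.679 × 5.87 − 0.0687) − 1] = 90.67 / 39.35 = 2.305 mg/L.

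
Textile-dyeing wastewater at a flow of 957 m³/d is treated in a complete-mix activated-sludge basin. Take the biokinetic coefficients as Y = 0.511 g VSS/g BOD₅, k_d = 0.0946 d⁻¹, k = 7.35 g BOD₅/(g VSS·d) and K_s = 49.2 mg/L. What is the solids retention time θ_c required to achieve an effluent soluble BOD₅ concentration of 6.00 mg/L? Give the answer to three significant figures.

θ_c ≈ 3.19 d

At the target effluent, Y k S/(K_s+S) = 0.511×7.35×6.00/55.20 = 0.4082 d⁻¹.
θ_c = 1/(μ − k_d) = 1/(0.4082 − 0.0946) = 1/0.3136 = 3.188 d.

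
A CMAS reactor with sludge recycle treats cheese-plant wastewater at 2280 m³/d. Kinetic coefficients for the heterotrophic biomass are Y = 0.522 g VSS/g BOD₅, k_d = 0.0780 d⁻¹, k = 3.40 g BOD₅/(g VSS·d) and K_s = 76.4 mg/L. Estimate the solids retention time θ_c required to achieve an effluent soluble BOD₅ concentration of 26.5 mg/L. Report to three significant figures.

θ_c ≈ 2.64 d

At the target effluent, Y k S/(K_s+S) = 0.522×3.40×26.5/102.9 = 0.4571 d⁻¹.
1/θ_c = 0.4571 − 0.0780 = 0.3791 d⁻¹, so θ_c = 2.638 d.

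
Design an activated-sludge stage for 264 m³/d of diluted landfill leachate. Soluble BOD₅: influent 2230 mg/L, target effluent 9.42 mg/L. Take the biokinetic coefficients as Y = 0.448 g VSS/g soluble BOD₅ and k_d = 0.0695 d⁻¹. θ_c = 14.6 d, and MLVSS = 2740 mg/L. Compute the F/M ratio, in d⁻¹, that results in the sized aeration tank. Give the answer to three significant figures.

F/M ≈ 0.309 d⁻¹

Steady-state biomass mass balance: V·X·(1 + k_d·θ_c) = Y·Q·(S₀ − S)·θ_c, so V = 0.448 × 264 × (2230 − 9.42) × 14.6 / [2740 × (1 + 0.0695 × 14.6)] = 3.83×10^6 / 5520 = 694.6 m³.
F/M = applied load / biomass = Q·S₀/(V·X) = 264 × 2230 / (694.6 × 2740) = 0.3093 d⁻¹.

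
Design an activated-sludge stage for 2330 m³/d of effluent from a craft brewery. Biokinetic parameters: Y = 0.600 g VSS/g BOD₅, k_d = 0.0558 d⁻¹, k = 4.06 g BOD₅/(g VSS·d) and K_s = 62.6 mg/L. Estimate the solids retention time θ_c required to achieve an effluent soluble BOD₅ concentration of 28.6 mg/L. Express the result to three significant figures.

From 1/θ_c = Y·k·S/(K_s + S) − k_d: Y·k·S/(K_s+S) = 0.600 × 4.06 × 28.6 / (62.6 + 28.6) = 0.7639 d⁻¹.
θ_c = 1/(μ − k_d) = 1/(0.7639 − 0.0558) = 1/0.7081 = 1.412 d.

θ_c ≈ 1.41 d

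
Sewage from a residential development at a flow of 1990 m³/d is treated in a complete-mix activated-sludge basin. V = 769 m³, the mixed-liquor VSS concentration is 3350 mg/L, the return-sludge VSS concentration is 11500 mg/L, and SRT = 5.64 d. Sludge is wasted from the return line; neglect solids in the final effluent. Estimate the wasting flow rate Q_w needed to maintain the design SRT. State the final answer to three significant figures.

Q_w ≈ 39.7 m³/d

Q_w = (V·X)/(θ_c X_r) = 769.0 × 3350 / (5.64 × 11500) = 39.72 m³/d.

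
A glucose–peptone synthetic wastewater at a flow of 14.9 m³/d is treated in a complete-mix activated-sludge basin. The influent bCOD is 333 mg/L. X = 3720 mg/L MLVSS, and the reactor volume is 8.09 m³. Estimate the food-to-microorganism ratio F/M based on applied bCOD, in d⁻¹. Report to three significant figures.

F/M = Q·S₀ / (V·X) = 14.9 × 333 / (8.090 × 3720) = 0.1649 g bCOD·(g VSS·d)⁻¹.

F/M ≈ 0.165 d⁻¹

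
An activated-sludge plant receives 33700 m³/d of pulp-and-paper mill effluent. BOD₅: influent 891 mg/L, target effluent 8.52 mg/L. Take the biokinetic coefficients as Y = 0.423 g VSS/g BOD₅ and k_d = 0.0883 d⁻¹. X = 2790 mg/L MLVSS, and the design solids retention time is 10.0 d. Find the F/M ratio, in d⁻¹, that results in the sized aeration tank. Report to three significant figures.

F/M ≈ 0.449 d⁻¹

From the SRT design equation V = Y Q (S₀−S) θ_c / [X (1 + k_d θ_c)] = 0.423 × 33700 × (891 − 8.52) × 10.0 / [2790 × (1 + 0.0883 × 10.0)] = 1.26×10^8 / 5254 = 23945 m³.
F/M = applied load / biomass = Q·S₀/(V·X) = 33700 × 891 / (23945 × 2790) = 0.4495 d⁻¹.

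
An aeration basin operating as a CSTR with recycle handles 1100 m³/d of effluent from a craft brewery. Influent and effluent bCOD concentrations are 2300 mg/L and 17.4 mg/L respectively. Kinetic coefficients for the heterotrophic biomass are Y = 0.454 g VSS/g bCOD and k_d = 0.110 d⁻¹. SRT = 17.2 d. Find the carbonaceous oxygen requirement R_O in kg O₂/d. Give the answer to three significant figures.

Observed yield with endogenous decay: Y_obs = Y / (1 + k_d·θ_c) = 0.454 / (1 + 0.110 × 17.2) = 0.454 / 2.892 = 0.1570 g VSS/g bCOD.
ΔS = 2300 − 17.4 = 2283 mg/L, so the substrate removal rate is 1100 × 2283/1000 = 2511 kg bCOD/d.
P_X = Y_obs·Q·(S₀ − S) = 0.1570 × 2511 = 394.2 kg VSS/d.
Carbonaceous O₂ demand = substrate oxidised − cell-mass equivalent = 2511 − 1.42 × 394.2 = 1951 kg O₂/d.

R_O ≈ 1950 kg O₂/d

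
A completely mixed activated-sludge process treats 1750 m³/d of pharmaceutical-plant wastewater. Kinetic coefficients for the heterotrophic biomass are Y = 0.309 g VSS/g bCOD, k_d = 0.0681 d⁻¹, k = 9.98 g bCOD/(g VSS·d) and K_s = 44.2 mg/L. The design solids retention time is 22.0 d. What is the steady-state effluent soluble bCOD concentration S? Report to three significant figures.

From the Monod/SRT balance for a CMAS, S = K_s·(1+k_d θ_c)/[θ_c·(Y k − k_d) − 1] = 44.2 × (1 + 0.0681 × 22.0) / [22.0 × (0.309 × 9.98 − 0.0681) − 1] = 110.4 / 65.35 = 1.690 mg/L.

S ≈ 1.69 mg/L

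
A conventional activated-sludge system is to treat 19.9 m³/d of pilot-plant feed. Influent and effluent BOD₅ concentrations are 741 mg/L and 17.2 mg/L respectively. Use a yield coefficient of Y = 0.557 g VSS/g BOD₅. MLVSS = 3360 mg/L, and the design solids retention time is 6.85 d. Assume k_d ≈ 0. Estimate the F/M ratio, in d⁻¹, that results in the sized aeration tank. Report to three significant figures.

With k_d = 0 the design equation reduces to V = Y Q (S₀−S) θ_c / X = 0.557 × 19.9 × (741 − 17.2) × 6.85 / 3360 = 16.36 m³.
Food-to-microorganism ratio F/M = Q S₀ / (V X) = 19.9 × 741 / (16.36 × 3360) = 0.2683 d⁻¹.

F/M ≈ 0.268 d⁻¹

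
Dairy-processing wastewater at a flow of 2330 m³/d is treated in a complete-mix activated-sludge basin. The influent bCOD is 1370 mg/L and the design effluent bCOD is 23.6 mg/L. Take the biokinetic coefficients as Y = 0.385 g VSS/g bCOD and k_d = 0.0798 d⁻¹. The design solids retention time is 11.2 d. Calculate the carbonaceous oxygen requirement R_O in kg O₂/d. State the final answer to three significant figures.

R_O ≈ 2230 kg O₂/d

Y_obs = Y / (1 + k_d θ_c) = 0.385 / (1 + 0.0798 × 11.2) = 0.385 / 1.894 = 0.2033.
Substrate removed = Q·(S₀ − S) = 2330 m³/d × (1370 − 23.6) g/m³ = 3.14×10^6 g/d = 3137 kg/d.
P_X = Y_obs·Q·(S₀ − S) = 0.2033 × 3137 = 637.8 kg VSS/d.
R_O = Q·ΔS − 1.42 P_X = 3137 − 905.6 = 2231 kg O₂/d.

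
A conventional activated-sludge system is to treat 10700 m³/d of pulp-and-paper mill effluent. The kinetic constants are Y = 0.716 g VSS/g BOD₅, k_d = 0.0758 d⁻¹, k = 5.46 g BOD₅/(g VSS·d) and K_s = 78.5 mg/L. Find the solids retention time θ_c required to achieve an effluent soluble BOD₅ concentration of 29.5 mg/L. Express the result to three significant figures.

Specific growth rate at S = 29.5 mg/L: μ = YkS/(K_s+S) = 0.716·5.46·29.5/(78.5+29.5) = 1.068 d⁻¹.
1/θ_c = 1.068 − 0.0758 = 0.9920 d⁻¹, so θ_c = 1.008 d.

θ_c ≈ 1.01 d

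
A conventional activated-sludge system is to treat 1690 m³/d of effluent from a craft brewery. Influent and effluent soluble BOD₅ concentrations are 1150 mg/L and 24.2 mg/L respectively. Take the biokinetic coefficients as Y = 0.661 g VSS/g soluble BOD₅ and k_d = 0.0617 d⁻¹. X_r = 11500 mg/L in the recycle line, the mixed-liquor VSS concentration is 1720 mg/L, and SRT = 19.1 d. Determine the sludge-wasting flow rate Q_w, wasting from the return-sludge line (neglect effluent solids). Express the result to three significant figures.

Q_w ≈ 50.2 m³/d

From the SRT design equation V = Y Q (S₀−S) θ_c / [X (1 + k_d θ_c)] = 0.661 × 1690 × (1150 − 24.2) × 19.1 / [1720 × (1 + 0.0617 × 19.1)] = 2.4×10^7 / 3747 = 6411 m³.
Q_w = (V·X)/(θ_c X_r) = 6411 × 1720 / (19.1 × 11500) = 50.20 m³/d.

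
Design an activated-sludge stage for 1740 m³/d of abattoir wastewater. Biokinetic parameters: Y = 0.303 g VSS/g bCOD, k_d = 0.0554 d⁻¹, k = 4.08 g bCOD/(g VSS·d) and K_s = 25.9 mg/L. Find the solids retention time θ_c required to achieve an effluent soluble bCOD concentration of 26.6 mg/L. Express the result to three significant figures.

From 1/θ_c = Y·k·S/(K_s + S) − k_d: Y·k·S/(K_s+S) = 0.303 × 4.08 × 26.6 / (25.9 + 26.6) = 0.6264 d⁻¹.
Then 1/θ_c = μ − k_d = 0.6264 − 0.0554 = 0.5710 d⁻¹, giving θ_c = 1.751 d.

θ_c ≈ 1.75 d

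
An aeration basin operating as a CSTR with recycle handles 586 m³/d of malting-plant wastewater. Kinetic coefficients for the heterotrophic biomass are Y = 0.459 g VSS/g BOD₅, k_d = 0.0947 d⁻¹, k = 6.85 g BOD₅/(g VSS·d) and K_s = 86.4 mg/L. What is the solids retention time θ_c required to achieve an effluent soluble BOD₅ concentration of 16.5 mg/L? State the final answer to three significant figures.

From 1/θ_c = Y·k·S/(K_s + S) − k_d: Y·k·S/(K_s+S) = 0.459 × 6.85 × 16.5 / (86.4 + 16.5) = 0.5042 d⁻¹.
Then 1/θ_c = μ − k_d = 0.5042 − 0.0947 = 0.4095 d⁻¹, giving θ_c = 2.442 d.

θ_c ≈ 2.44 d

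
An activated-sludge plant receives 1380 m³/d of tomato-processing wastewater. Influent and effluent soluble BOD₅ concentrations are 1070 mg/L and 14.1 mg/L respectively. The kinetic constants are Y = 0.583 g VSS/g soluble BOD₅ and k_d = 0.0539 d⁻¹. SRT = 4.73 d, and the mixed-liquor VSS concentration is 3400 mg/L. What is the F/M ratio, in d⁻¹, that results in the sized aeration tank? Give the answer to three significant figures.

F/M ≈ 0.461 d⁻¹

Rearranging the biomass balance for a CMAS with decay, V = Y·Q·ΔS·θ_c / [X·(1+k_d θ_c)] = 0.583 × 1380 × (1070 − 14.1) × 4.73 / [3400 × (1 + 0.0539 × 4.73)] = 4.02×10^6 / 4267 = 941.7 m³.
F/M = Q·S₀ / (V·X) = 1380 × 1070 / (941.7 × 3400) = 0.4612 g soluble BOD₅·(g VSS·d)⁻¹.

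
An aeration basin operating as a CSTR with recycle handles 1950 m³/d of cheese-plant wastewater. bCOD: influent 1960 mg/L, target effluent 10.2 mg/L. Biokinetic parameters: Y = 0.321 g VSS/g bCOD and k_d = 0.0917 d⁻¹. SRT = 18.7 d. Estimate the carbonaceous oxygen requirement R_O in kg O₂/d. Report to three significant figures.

R_O ≈ 3160 kg O₂/d

The observed yield is Y_obs = Y/(1 + k_d·θ_c) = 0.321 / (1 + 0.0917 × 18.7) = 0.321 / 2.715 = 0.1182 g VSS per g bCOD removed.
ΔS = 1960 − 10.2 = 1950 mg/L, so the substrate removal rate is 1950 × 1950/1000 = 3802 kg bCOD/d.
P_X = Y_obs·Q·(S₀ − S) = 0.1182 × 3802 = 449.6 kg VSS/d.
R_O = Q·(S₀ − S) − 1.42·P_X = 3802 − 1.42 × 449.6 = 3164 kg O₂/d.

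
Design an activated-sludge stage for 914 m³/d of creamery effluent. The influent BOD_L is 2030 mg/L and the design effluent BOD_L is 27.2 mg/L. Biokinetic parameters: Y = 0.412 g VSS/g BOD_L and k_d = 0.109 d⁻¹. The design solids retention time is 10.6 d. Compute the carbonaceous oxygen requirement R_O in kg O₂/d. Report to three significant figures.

R_O ≈ 1330 kg O₂/d

Y_obs = Y / (1 + k_d θ_c) = 0.412 / (1 + 0.109 × 10.6) = 0.412 / 2.155 = 0.1911.
Q·(S₀ − S) = 914 × (2030 − 27.2) × 10⁻³ = 1831 kg/d removed.
P_X = Y_obs·Q·(S₀ − S) = 0.1911 × 1831 = 349.9 kg VSS/d.
Carbonaceous O₂ demand = substrate oxidised − cell-mass equivalent = 1831 − 1.42 × 349.9 = 1334 kg O₂/d.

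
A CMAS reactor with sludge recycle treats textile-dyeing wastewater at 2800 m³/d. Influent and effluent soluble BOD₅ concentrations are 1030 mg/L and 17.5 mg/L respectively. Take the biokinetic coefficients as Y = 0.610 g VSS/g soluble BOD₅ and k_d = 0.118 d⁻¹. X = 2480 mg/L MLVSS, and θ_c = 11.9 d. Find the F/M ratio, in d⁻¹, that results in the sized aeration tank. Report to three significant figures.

Rearranging the biomass balance for a CMAS with decay, V = Y·Q·ΔS·θ_c / [X·(1+k_d θ_c)] = 0.610 × 2800 × (1030 − 17.5) × 11.9 / [2480 × (1 + 0.118 × 11.9)] = 2.06×10^7 / 5962 = 3451 m³.
F/M = Q·S₀ / (V·X) = 2800 × 1030 / (3451 × 2480) = 0.3369 g soluble BOD₅·(g VSS·d)⁻¹.

F/M ≈ 0.337 d⁻¹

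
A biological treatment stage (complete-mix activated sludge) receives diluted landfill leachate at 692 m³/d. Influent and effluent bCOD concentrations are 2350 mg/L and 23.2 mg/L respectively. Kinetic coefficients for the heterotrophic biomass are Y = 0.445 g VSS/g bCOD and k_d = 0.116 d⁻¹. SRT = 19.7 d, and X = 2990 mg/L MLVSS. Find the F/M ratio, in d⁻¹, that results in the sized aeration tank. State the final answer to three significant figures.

F/M ≈ 0.378 d⁻¹

Rearranging the biomass balance for a CMAS with decay, V = Y·Q·ΔS·θ_c / [X·(1+k_d θ_c)] = 0.445 × 692 × (2350 − 23.2) × 19.7 / [2990 × (1 + 0.116 × 19.7)] = 1.41×10^7 / 9823 = 1437 m³.
F/M = Q·S₀ / (V·X) = 692 × 2350 / (1437 × 2990) = 0.3785 g bCOD·(g VSS·d)⁻¹.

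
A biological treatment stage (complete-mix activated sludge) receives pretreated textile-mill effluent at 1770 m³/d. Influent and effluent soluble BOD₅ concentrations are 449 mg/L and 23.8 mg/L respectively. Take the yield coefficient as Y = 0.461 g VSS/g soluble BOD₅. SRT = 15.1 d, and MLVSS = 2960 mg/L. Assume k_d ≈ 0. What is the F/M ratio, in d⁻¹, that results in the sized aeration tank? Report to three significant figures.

F/M ≈ 0.152 d⁻¹

Biomass mass balance (decay neglected): V·X = Y·Q·(S₀ − S)·θ_c, so V = 0.461 × 1770 × (449 − 23.8) × 15.1 / 2960 = 1770 m³.
F/M = applied load / biomass = Q·S₀/(V·X) = 1770 × 449 / (1770 × 2960) = 0.1517 d⁻¹.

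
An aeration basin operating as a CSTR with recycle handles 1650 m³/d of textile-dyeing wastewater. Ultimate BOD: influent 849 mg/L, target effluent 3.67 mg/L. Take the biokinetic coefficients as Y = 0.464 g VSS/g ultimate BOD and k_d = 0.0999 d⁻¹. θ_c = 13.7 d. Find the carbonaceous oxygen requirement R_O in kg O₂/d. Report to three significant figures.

R_O ≈ 1010 kg O₂/d

Correct the yield for decay: Y_obs = Y/(1 + k_d θ_c) = 0.464 / (1 + 0.0999 × 13.7) = 0.464 / 2.369 = 0.1959.
Mass of ultimate BOD removed per day: Q(S₀ − S) = 1650 × 845.3 g/m³ = 1395 kg/d.
Net sludge production P_X = 0.1959 × 1395 = 273.2 kg VSS/d.
R_O = Q·(S₀ − S) − 1.42·P_X = 1395 − 1.42 × 273.2 = 1007 kg O₂/d.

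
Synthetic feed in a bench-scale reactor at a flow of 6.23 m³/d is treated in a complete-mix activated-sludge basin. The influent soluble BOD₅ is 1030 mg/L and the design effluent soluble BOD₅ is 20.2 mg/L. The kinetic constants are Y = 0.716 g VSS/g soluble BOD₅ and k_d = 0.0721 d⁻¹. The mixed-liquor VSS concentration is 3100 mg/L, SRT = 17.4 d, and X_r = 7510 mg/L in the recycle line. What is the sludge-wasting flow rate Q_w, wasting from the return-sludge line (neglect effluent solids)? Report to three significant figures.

Steady-state biomass mass balance: V·X·(1 + k_d·θ_c) = Y·Q·(S₀ − S)·θ_c, so V = 0.716 × 6.23 × (1030 − 20.2) × 17.4 / [3100 × (1 + 0.0721 × 17.4)] = 7.84×10^4 / 6989 = 11.21 m³.
θ_c = V·X/(Q_w·X_r) when wasting from the recycle, so Q_w = V·X/(θ_c·X_r) = 11.21 × 3100 / (17.4 × 7510) = 0.2660 m³/d.

Q_w ≈ 0.266 m³/d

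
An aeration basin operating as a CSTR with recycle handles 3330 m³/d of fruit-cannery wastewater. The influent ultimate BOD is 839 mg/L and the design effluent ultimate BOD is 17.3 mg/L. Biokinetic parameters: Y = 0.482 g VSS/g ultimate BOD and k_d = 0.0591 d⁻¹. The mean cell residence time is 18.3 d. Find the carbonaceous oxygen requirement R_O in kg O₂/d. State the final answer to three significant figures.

R_O ≈ 1840 kg O₂/d

Y_obs = Y / (1 + k_d θ_c) = 0.482 / (1 + 0.0591 × 18.3) = 0.482 / 2.082 = 0.2316.
ΔS = 839 − 17.3 = 821.7 mg/L, so the substrate removal rate is 3330 × 821.7/1000 = 2736 kg ultimate BOD/d.
Net sludge production P_X = 0.2316 × 2736 = 633.6 kg VSS/d.
R_O = Q·(S₀ − S) − 1.42·P_X = 2736 − 1.42 × 633.6 = 1837 kg O₂/d.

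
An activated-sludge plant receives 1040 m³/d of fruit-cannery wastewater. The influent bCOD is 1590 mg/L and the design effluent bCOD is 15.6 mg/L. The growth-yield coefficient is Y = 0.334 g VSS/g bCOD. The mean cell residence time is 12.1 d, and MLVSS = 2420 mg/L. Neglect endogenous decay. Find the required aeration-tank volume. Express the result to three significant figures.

Biomass mass balance (decay neglected): V·X = Y·Q·(S₀ − S)·θ_c, so V = 0.334 × 1040 × (1590 − 15.6) × 12.1 / 2420 = 2734 m³.

V ≈ 2730 m³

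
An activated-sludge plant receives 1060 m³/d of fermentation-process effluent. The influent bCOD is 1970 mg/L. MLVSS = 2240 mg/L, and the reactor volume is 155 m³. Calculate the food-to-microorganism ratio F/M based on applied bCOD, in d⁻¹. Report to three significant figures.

F/M ≈ 6.01 d⁻¹

Food-to-microorganism ratio F/M = Q S₀ / (V X) = 1060 × 1970 / (155.0 × 2240) = 6.014 d⁻¹.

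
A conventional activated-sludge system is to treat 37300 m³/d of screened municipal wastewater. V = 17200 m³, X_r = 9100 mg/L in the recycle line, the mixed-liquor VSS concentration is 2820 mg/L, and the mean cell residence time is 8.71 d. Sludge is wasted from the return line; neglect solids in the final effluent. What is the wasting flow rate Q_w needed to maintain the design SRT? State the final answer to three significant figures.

Wasting from the return line (neglecting effluent solids): Q_w = V·X / (θ_c·X_r) = 17200 × 2820 / (8.71 × 9100) = 612.0 m³/d.

Q_w ≈ 612 m³/d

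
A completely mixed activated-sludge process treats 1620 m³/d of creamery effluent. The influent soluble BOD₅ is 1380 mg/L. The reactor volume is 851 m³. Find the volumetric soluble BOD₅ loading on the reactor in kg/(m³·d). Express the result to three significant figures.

L_v = Q S₀ / V = 1620 × 1380 × 10⁻³ / 851.0 = 2.627 kg/(m³·d).

L_v ≈ 2.63 kg soluble BOD₅/(m³·d)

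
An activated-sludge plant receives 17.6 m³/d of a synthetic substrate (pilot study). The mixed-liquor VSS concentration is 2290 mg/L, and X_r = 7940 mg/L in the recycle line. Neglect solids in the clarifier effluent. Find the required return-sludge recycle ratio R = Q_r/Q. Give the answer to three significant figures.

Mass balance around the secondary clarifier (neglecting effluent solids): R = X / (X_r − X) = 2290 / (7940 − 2290) = 0.4053.

R ≈ 0.405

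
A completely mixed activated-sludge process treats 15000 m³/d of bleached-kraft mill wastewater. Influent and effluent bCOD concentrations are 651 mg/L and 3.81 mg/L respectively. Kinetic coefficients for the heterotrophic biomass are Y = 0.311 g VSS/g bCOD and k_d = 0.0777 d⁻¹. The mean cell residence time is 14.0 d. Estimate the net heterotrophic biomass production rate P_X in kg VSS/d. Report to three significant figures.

P_X ≈ 1450 kg VSS/d

The observed yield is Y_obs = Y/(1 + k_d·θ_c) = 0.311 / (1 + 0.0777 × 14.0) = 0.311 / 2.088 = 0.1490 g VSS per g bCOD removed.
Mass of bCOD removed per day: Q(S₀ − S) = 15000 × 647.2 g/m³ = 9708 kg/d.
P_X = Y_obs · Q(S₀ − S) = 0.1490 × 9708 = 1446 kg VSS/d.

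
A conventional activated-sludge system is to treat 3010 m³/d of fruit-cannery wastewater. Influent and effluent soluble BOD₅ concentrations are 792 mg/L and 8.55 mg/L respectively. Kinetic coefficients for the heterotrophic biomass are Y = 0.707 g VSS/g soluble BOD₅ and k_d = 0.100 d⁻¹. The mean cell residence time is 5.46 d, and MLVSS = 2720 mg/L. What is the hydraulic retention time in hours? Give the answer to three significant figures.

τ ≈ 17.3 h

Rearranging the biomass balance for a CMAS with decay, V = Y·Q·ΔS·θ_c / [X·(1+k_d θ_c)] = 0.707 × 3010 × (792 − 8.55) × 5.46 / [2720 × (1 + 0.100 × 5.46)] = 9.1×10^6 / 4205 = 2165 m³.
HRT = V/Q = 2165 m³ / 3010 m³·d⁻¹ = 0.7192 d × 24 = 17.26 h.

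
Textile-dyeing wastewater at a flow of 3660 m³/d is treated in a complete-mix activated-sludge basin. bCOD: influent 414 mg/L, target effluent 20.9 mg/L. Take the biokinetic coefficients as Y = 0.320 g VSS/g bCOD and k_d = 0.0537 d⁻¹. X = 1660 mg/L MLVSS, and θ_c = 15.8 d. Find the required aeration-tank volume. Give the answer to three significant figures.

V ≈ 2370 m³

From the SRT design equation V = Y Q (S₀−S) θ_c / [X (1 + k_d θ_c)] = 0.320 × 3660 × (414 − 20.9) × 15.8 / [1660 × (1 + 0.0537 × 15.8)] = 7.27×10^6 / 3068 = 2371 m³.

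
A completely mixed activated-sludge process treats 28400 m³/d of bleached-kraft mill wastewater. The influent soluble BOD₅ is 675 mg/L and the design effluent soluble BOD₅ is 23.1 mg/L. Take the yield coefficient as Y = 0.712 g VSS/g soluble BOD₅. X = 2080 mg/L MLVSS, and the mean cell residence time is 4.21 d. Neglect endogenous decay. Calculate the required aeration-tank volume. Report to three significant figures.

V ≈ 26700 m³

Biomass mass balance (decay neglected): V·X = Y·Q·(S₀ − S)·θ_c, so V = 0.712 × 28400 × (675 − 23.1) × 4.21 / 2080 = 26681 m³.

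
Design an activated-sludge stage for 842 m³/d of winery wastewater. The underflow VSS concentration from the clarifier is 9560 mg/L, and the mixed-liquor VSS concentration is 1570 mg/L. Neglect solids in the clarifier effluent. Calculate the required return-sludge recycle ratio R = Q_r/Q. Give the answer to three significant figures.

R ≈ 0.196

Solids balance on the clarifier gives (1+R)X = R·X_r, so R = X/(X_r − X) = 1570 / (9560 − 1570) = 0.1965.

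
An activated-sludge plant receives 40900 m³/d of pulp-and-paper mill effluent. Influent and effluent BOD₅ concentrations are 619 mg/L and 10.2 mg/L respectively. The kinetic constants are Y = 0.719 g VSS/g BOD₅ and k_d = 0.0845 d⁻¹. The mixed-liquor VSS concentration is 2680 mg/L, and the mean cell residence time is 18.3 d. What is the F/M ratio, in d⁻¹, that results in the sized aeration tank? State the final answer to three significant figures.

Rearranging the biomass balance for a CMAS with decay, V = Y·Q·ΔS·θ_c / [X·(1+k_d θ_c)] = 0.719 × 40900 × (619 − 10.2) × 18.3 / [2680 × (1 + 0.0845 × 18.3)] = 3.28×10^8 / 6824 = 48009 m³.
F/M = applied load / biomass = Q·S₀/(V·X) = 40900 × 619 / (48009 × 2680) = 0.1968 d⁻¹.

F/M ≈ 0.197 d⁻¹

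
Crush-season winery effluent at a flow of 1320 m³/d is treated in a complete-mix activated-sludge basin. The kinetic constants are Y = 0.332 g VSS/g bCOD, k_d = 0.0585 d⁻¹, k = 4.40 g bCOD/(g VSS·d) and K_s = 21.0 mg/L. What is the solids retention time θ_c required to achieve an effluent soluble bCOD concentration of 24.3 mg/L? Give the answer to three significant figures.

θ_c ≈ 1.38 d

From 1/θ_c = Y·k·S/(K_s + S) − k_d: Y·k·S/(K_s+S) = 0.332 × 4.40 × 24.3 / (21.0 + 24.3) = 0.7836 d⁻¹.
θ_c = 1/(μ − k_d) = 1/(0.7836 − 0.0585) = 1/0.7251 = 1.379 d.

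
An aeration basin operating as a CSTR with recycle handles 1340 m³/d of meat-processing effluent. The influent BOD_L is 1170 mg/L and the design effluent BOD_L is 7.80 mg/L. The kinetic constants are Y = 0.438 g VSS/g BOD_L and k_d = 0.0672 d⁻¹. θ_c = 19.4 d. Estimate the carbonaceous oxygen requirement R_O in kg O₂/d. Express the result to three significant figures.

Observed yield with endogenous decay: Y_obs = Y / (1 + k_d·θ_c) = 0.438 / (1 + 0.0672 × 19.4) = 0.438 / 2.304 = 0.1901 g VSS/g BOD_L.
ΔS = 1170 − 7.80 = 1162 mg/L, so the substrate removal rate is 1340 × 1162/1000 = 1557 kg BOD_L/d.
Biomass synthesised: P_X = Y_obs × 1557 = 296.1 kg VSS/d.
R_O = Q·ΔS − 1.42 P_X = 1557 − 420.5 = 1137 kg O₂/d.

R_O ≈ 1140 kg O₂/d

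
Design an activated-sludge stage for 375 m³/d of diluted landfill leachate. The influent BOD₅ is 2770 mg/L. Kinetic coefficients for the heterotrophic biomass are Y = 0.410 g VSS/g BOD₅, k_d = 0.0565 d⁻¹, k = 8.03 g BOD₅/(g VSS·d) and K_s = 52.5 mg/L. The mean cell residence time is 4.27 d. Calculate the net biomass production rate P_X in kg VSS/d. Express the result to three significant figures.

P_X ≈ 342 kg VSS/d

From the Monod/SRT balance for a CMAS, S = K_s·(1+k_d θ_c)/[θ_c·(Y k − k_d) − 1] = 52.5 × (1 + 0.0565 × 4.27) / [4.27 × (0.410 × 8.03 − 0.0565) − 1] = 65.17 / 12.82 = 5.084 mg/L.
Correct the yield for decay: Y_obs = Y/(1 + k_d θ_c) = 0.410 / (1 + 0.0565 × 4.27) = 0.410 / 1.241 = 0.3303.
Q·(S₀ − S) = 375 × (2770 − 5.08) × 10⁻³ = 1037 kg/d removed.
P_X = Y_obs · Q(S₀ − S) = 0.3303 × 1037 = 342.5 kg VSS/d.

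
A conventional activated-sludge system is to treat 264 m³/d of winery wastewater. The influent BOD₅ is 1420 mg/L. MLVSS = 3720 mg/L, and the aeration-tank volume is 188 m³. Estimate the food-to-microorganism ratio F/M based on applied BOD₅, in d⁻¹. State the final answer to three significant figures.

F/M = applied load / biomass = Q·S₀/(V·X) = 264 × 1420 / (188.0 × 3720) = 0.5360 d⁻¹.

F/M ≈ 0.536 d⁻¹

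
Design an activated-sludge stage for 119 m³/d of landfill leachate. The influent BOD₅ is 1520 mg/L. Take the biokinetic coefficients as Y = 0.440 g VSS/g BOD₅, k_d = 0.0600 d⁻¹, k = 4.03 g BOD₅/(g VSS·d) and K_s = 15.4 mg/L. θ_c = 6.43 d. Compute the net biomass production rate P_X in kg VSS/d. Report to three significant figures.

Effluent substrate depends only on kinetics and SRT: S = K_s(1 + k_d θ_c) / [θ_c(Yk − k_d) − 1] = 15.4 × (1 + 0.0600 × 6.43) / [6.43 × (0.440 × 4.03 − 0.0600) − 1] = 21.34 / 10.02 = 2.131 mg/L.
Observed yield with endogenous decay: Y_obs = Y / (1 + k_d·θ_c) = 0.440 / (1 + 0.0600 × 6.43) = 0.440 / 1.386 = 0.3175 g VSS/g BOD₅.
ΔS = 1520 − 2.13 = 1518 mg/L, so the substrate removal rate is 119 × 1518/1000 = 180.6 kg BOD₅/d.
Net biomass production P_X = Y_obs × Q·(S₀ − S) = 0.3175 × 180.6 = 57.35 kg VSS/d.

P_X ≈ 57.4 kg VSS/d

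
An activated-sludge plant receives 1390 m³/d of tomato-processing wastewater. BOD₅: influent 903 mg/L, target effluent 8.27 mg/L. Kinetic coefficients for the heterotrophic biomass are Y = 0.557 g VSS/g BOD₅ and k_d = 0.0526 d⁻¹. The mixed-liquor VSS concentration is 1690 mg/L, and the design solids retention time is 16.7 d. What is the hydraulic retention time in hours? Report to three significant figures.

From the SRT design equation V = Y Q (S₀−S) θ_c / [X (1 + k_d θ_c)] = 0.557 × 1390 × (903 − 8.27) × 16.7 / [1690 × (1 + 0.0526 × 16.7)] = 1.16×10^7 / 3175 = 3644 m³.
τ = V/Q = 3644/1390 = 2.622 d, or 62.92 h.

τ ≈ 62.9 h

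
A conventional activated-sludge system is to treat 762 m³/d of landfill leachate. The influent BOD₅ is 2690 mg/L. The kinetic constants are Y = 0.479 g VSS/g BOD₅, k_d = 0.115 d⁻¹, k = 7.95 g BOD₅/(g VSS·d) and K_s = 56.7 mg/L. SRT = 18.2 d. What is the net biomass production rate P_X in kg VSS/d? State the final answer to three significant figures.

P_X ≈ 317 kg VSS/d

Effluent substrate depends only on kinetics and SRT: S = K_s(1 + k_d θ_c) / [θ_c(Yk − k_d) − 1] = 56.7 × (1 + 0.115 × 18.2) / [18.2 × (0.479 × 7.95 − 0.115) − 1] = 175.4 / 66.21 = 2.649 mg/L.
Y_obs = Y / (1 + k_d θ_c) = 0.479 / (1 + 0.115 × 18.2) = 0.479 / 3.093 = 0.1549.
Substrate removed = Q·(S₀ − S) = 762 m³/d × (2690 − 2.65) g/m³ = 2.05×10^6 g/d = 2048 kg/d.
Biomass produced: P_X = Y_obs·Q·ΔS = 0.1549 × 2048 ≈ 317.1 kg VSS/d.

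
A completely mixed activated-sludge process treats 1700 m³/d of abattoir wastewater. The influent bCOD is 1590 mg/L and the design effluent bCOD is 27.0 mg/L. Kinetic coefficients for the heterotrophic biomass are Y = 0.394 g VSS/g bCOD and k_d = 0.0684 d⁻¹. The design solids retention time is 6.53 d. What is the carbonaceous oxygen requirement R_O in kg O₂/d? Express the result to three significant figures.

R_O ≈ 1630 kg O₂/d

Correct the yield for decay: Y_obs = Y/(1 + k_d θ_c) = 0.394 / (1 + 0.0684 × 6.53) = 0.394 / 1.447 = 0.2724.
ΔS = 1590 − 27.0 = 1563 mg/L, so the substrate removal rate is 1700 × 1563/1000 = 2657 kg bCOD/d.
Biomass synthesised: P_X = Y_obs × 2657 = 723.7 kg VSS/d.
R_O = Q·ΔS − 1.42 P_X = 2657 − 1028 = 1629 kg O₂/d.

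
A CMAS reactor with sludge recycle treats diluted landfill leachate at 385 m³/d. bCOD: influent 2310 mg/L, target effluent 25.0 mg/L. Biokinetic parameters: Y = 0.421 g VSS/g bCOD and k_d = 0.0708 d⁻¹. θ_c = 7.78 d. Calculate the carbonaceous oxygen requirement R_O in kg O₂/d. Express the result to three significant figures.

R_O ≈ 541 kg O₂/d

The observed yield is Y_obs = Y/(1 + k_d·θ_c) = 0.421 / (1 + 0.0708 × 7.78) = 0.421 / 1.551 = 0.2715 g VSS per g bCOD removed.
ΔS = 2310 − 25.0 = 2285 mg/L, so the substrate removal rate is 385 × 2285/1000 = 879.7 kg bCOD/d.
Biomass synthesised: P_X = Y_obs × 879.7 = 238.8 kg VSS/d.
R_O = Q·ΔS − 1.42 P_X = 879.7 − 339.1 = 540.6 kg O₂/d.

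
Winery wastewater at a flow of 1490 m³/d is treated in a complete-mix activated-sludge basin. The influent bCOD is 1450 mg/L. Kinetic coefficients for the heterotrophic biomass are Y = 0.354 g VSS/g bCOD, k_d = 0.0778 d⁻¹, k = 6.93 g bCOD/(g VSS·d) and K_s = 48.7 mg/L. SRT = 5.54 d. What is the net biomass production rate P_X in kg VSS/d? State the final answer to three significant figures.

From the Monod/SRT balance for a CMAS, S = K_s·(1+k_d θ_c)/[θ_c·(Y k − k_d) − 1] = 48.7 × (1 + 0.0778 × 5.54) / [5.54 × (0.354 × 6.93 − 0.0778) − 1] = 69.69 / 12.16 = 5.731 mg/L.
Observed yield with endogenous decay: Y_obs = Y / (1 + k_d·θ_c) = 0.354 / (1 + 0.0778 × 5.54) = 0.354 / 1.431 = 0.2474 g VSS/g bCOD.
ΔS = 1450 − 5.73 = 1444 mg/L, so the substrate removal rate is 1490 × 1444/1000 = 2152 kg bCOD/d.
So the net sludge growth is P_X = 0.2474 × 2152 = 532.3 kg VSS/d.

P_X ≈ 532 kg VSS/d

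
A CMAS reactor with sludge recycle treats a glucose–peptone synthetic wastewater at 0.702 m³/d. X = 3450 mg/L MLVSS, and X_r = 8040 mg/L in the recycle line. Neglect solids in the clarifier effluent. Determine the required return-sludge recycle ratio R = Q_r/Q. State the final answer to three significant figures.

R ≈ 0.752

Solids balance on the clarifier gives (1+R)X = R·X_r, so R = X/(X_r − X) = 3450 / (8040 − 3450) = 0.7516.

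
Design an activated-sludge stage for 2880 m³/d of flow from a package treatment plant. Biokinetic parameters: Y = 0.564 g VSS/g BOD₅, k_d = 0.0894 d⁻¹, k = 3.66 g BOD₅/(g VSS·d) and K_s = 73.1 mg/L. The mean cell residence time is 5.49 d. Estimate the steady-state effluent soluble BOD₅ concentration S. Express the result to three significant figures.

S ≈ 11.1 mg/L

For a completely mixed reactor with recycle the Lawrence–McCarty relation gives S = K_s·(1 + k_d·θ_c) / [θ_c·(Y·k − k_d) − 1] = 73.1 × (1 + 0.0894 × 5.49) / [5.49 × (0.564 × 3.66 − 0.0894) − 1] = 109.0 / 9.842 = 11.07 mg/L.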